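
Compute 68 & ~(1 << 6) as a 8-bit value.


68 & ~(1 << 6) = 4

4


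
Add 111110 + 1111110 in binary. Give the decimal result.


111110 + 1111110 = 10111100 = 188

188


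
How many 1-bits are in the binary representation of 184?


0b10111000 has 4 set bits

4


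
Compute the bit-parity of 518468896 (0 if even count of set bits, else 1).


0b11110111001110011010100100000 has 15 ones => parity 1

1


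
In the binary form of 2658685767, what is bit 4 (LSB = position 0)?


0b10011110011110000101001101000111, position 4 = 0

0


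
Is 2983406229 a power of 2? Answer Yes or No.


0b10110001110100110010101010010101. Multiple bits set => No

No


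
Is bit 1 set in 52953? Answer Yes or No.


0b1100111011011001, bit 1 = 0. No

No


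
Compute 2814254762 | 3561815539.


0b10100111101111100001111010101010 | 0b11010100010011001111110111110011 = 0b11110111111111101111111111111011 = 4160684027

4160684027


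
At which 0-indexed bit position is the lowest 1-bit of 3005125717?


0b10110011000111101001010001010101. Lowest set bit at position 0

0


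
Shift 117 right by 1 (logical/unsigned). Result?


0b1110101 >> 1 = 0b111010 = 58

58


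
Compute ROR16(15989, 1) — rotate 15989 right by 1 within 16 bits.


Rotate 0b11111001110101 right by 1 (16-bit) = 0b1001111100111010 = 40762

40762


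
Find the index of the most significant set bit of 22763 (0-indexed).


0b101100011101011. Highest set bit at position 14

14


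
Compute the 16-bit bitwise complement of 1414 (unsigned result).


~0b10110000110 = 0b1111101001111001 = 64121 (16-bit unsigned)

64121


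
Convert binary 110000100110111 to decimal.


110000100110111 in decimal = 24887

24887


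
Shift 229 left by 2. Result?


0b11100101 << 2 = 0b1110010100 = 916

916


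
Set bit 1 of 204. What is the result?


204 | (1 << 1) = 204 | 2 = 206

206


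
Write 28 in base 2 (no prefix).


28 = 11100 in binary

11100


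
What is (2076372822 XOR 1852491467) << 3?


Step 1: 2076372822 ^ 1852491467 = 363342237
Step 2: 363342237 << 3 = 2906737896

2906737896


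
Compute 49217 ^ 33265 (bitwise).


0b1100000001000001 ^ 0b1000000111110001 = 0b100000110110000 = 16816

16816


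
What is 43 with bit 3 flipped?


43 ^ (1 << 3) = 43 ^ 8 = 35

35


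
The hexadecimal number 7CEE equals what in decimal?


7CEE hex = 31982 decimal

31982


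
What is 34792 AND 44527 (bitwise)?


0b1000011111101000 & 0b1010110111101111 = 0b1000010111101000 = 34280

34280


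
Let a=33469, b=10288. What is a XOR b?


33469 ^ 10288 = 43661

43661


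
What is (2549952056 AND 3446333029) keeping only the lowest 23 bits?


Step 1: 2549952056 & 3446333029 = 2238189088
Step 2: 2238189088 & 8388607 = 6819360

6819360


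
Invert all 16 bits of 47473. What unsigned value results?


47473 ^ 65535 = 18062

18062


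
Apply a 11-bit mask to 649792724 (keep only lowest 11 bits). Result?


649792724 & 2047 = 1236

1236


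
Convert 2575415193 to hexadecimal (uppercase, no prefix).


2575415193 = 9981B799 hex

9981B799


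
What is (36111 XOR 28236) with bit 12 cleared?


Step 1: 36111 ^ 28236 = 58179
Step 2: 58179 & ~(1 << 12) = 58179

58179


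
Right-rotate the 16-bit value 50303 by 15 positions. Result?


Rotate 0b1100010001111111 right by 15 (16-bit) = 0b1000100011111111 = 35071

35071


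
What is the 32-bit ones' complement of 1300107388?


1300107388 ^ 4294967295 = 2994859907

2994859907


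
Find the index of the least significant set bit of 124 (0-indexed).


0b1111100. Lowest set bit at position 2

2


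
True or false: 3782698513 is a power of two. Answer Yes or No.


0b11100001011101110110011000010001. Multiple bits set => No

No


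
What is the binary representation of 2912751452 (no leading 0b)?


2912751452 = 10101101100111010000111101011100 in binary

10101101100111010000111101011100


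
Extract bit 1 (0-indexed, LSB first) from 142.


0b10001110, position 1 = 1

1


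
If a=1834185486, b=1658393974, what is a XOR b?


1834185486 ^ 1658393974 = 260728440

260728440


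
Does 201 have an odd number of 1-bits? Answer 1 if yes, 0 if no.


0b11001001 has 4 ones => parity 0

0


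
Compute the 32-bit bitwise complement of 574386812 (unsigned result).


~0b100010001111000111001001111100 = 0b11011101110000111000110110000011 = 3720580483 (32-bit unsigned)

3720580483


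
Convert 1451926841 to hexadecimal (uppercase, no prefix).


1451926841 = 568AA539 hex

568AA539


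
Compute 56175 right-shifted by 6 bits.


0b1101101101101111 >> 6 = 0b1101101101 = 877

877


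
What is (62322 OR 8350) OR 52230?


Step 1: 62322 | 8350 = 62462
Step 2: 62462 | 52230 = 65534

65534


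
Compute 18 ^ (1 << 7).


18 ^ (1 << 7) = 18 ^ 128 = 146

146


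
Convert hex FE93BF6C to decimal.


FE93BF6C hex = 4271095660 decimal

4271095660


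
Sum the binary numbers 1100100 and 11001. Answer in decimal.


1100100 + 11001 = 1111101 = 125

125


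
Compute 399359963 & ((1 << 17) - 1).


399359963 & 131071 = 114651

114651


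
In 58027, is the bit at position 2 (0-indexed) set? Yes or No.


0b1110001010101011, bit 2 = 0. No

No


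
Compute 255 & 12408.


0b11111111 & 0b11000001111000 = 0b1111000 = 120

120


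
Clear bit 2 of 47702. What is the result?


47702 & ~(1 << 2) = 47698

47698


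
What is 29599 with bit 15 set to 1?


29599 | (1 << 15) = 29599 | 32768 = 62367

62367


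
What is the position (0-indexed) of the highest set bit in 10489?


0b10100011111001. Highest set bit at position 13

13


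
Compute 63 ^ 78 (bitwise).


0b111111 ^ 0b1001110 = 0b1110001 = 113

113


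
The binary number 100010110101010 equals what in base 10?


100010110101010 in decimal = 17834

17834


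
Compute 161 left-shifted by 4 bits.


0b10100001 << 4 = 0b101000010000 = 2576

2576


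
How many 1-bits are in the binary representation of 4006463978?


0b11101110110011011100100111101010 has 20 set bits

20


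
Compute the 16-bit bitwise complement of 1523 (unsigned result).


~0b10111110011 = 0b1111101000001100 = 64012 (16-bit unsigned)

64012


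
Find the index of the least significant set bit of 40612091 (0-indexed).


0b10011010111011000011111011. Lowest set bit at position 0

0


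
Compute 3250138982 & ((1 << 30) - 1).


3250138982 & 1073741823 = 28913510

28913510


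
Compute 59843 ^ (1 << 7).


59843 ^ (1 << 7) = 59843 ^ 128 = 59715

59715


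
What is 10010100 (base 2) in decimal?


10010100 in decimal = 148

148


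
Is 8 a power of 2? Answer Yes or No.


0b1000. Only one bit set => Yes

Yes


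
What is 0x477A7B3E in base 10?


477A7B3E hex = 1199209278 decimal

1199209278


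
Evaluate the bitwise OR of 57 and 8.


0b111001 | 0b1000 = 0b111001 = 57

57


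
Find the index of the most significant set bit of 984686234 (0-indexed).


0b111010101100010001111010011010. Highest set bit at position 29

29


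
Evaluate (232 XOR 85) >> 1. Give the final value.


Step 1: 232 ^ 85 = 189
Step 2: 189 >> 1 = 94

94


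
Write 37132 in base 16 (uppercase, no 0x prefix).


37132 = 910C hex

910C


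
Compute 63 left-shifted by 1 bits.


0b111111 << 1 = 0b1111110 = 126

126


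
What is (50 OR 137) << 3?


Step 1: 50 | 137 = 187
Step 2: 187 << 3 = 1496

1496


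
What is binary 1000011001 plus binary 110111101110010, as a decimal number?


1000011001 + 110111101110010 = 111000110001011 = 29067

29067


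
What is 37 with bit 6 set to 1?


37 | (1 << 6) = 37 | 64 = 101

101


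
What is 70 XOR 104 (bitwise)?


0b1000110 ^ 0b1101000 = 0b101110 = 46

46


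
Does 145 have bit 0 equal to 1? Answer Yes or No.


0b10010001, bit 0 = 1. Yes

Yes


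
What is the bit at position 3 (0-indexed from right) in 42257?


0b1010010100010001, position 3 = 0

0


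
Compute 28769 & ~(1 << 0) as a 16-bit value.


28769 & ~(1 << 0) = 28768

28768


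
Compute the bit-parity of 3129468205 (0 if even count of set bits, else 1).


0b10111010100001111110010100101101 has 18 ones => parity 0

0


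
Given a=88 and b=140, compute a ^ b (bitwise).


88 ^ 140 = 212

212


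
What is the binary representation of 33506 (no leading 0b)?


33506 = 1000001011100010 in binary

1000001011100010


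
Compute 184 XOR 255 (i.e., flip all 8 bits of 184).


184 ^ 255 = 71

71


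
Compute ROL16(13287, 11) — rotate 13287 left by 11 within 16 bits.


Rotate 0b11001111100111 left by 11 (16-bit) = 0b11100110011111 = 14751

14751


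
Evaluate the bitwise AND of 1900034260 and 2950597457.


0b1110001010000000011100011010100 & 0b10101111110111101000101101010001 = 0b100001010000000000100001010000 = 557844560

557844560


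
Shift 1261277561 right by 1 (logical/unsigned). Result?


0b1001011001011011001000101111001 >> 1 = 0b100101100101101100100010111100 = 630638780

630638780


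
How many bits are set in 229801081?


0b1101101100100111110001111001 has 17 set bits

17


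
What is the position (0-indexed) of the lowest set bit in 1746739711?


0b1101000000111010010000111111111. Lowest set bit at position 0

0


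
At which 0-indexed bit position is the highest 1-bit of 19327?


0b100101101111111. Highest set bit at position 14

14


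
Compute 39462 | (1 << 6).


39462 | (1 << 6) = 39462 | 64 = 39526

39526


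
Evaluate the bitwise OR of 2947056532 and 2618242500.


0b10101111101010001000001110010100 | 0b10011100000011110011010111000100 = 0b10111111101011111011011111010100 = 3215964116

3215964116


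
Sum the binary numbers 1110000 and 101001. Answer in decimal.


1110000 + 101001 = 10011001 = 153

153


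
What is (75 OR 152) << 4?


Step 1: 75 | 152 = 219
Step 2: 219 << 4 = 3504

3504


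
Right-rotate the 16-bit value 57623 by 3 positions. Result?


Rotate 0b1110000100010111 right by 3 (16-bit) = 0b1111110000100010 = 64546

64546


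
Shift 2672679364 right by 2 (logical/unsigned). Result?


0b10011111010011011101100111000100 >> 2 = 0b100111110100110111011001110001 = 668169841

668169841


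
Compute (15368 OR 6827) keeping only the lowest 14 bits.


Step 1: 15368 | 6827 = 16043
Step 2: 16043 & 16383 = 16043

16043


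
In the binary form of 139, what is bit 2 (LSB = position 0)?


0b10001011, position 2 = 0

0


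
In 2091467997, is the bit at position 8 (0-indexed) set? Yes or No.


0b1111100101010010100010011011101, bit 8 = 0. No

No


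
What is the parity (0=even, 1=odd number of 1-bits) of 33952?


0b1000010010100000 has 4 ones => parity 0

0


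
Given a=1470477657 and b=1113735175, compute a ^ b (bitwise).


1470477657 ^ 1113735175 = 365426014

365426014


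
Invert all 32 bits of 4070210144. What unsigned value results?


4070210144 ^ 4294967295 = 224757151

224757151


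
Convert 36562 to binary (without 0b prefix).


36562 = 1000111011010010 in binary

1000111011010010


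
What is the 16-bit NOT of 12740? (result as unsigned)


~0b11000111000100 = 0b1100111000111011 = 52795 (16-bit unsigned)

52795


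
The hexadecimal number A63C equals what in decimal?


A63C hex = 42556 decimal

42556


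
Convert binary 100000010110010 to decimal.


100000010110010 in decimal = 16562

16562


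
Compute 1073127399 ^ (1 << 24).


1073127399 ^ (1 << 24) = 1073127399 ^ 16777216 = 1056350183

1056350183


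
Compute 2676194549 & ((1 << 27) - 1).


2676194549 & 134217727 = 126057717

126057717


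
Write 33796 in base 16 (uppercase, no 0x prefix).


33796 = 8404 hex

8404


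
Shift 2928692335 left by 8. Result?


0b10101110100100000100110001101111 << 8 = 0b1010111010010000010011000110111100000000 = 749745237760

749745237760


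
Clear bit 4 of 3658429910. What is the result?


3658429910 & ~(1 << 4) = 3658429894

3658429894


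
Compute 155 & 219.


0b10011011 & 0b11011011 = 0b10011011 = 155

155


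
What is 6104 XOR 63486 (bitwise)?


0b1011111011000 ^ 0b1111011111111110 = 0b1110000000100110 = 57382

57382


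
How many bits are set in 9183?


0b10001111011111 has 10 set bits

10


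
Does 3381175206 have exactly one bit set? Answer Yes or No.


0b11001001100010001010001110100110. Multiple bits set => No

No


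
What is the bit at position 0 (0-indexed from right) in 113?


0b1110001, position 0 = 1

1


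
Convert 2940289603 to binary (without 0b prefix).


2940289603 = 10101111010000010100001001000011 in binary

10101111010000010100001001000011


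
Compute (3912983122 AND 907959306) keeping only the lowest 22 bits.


Step 1: 3912983122 & 907959306 = 538591234
Step 2: 538591234 & 4194303 = 1720322

1720322


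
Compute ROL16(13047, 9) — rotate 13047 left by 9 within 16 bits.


Rotate 0b11001011110111 left by 9 (16-bit) = 0b1110111001100101 = 61029

61029


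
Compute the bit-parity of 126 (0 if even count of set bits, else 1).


0b1111110 has 6 ones => parity 0

0


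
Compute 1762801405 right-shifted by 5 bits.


0b1101001000100100011011011111101 >> 5 = 0b11010010001001000110110111 = 55087543

55087543


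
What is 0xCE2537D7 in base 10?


CE2537D7 hex = 3458545623 decimal

3458545623


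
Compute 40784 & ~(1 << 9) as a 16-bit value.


40784 & ~(1 << 9) = 40272

40272


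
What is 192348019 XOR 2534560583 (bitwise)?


0b1011011101101111111101110011 ^ 0b10010111000100100101001101000111 = 0b10011100011001001010110000110100 = 2623843380

2623843380


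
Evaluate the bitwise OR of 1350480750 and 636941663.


0b1010000011111101011001101101110 | 0b100101111101101111010101011111 = 0b1110101111111101111011101111111 = 1979643775

1979643775


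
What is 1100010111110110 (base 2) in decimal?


1100010111110110 in decimal = 50678

50678


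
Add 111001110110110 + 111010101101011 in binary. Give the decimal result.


111001110110110 + 111010101101011 = 1110100100100001 = 59681

59681


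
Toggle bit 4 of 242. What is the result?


242 ^ (1 << 4) = 242 ^ 16 = 226

226


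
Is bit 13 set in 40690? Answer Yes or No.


0b1001111011110010, bit 13 = 0. No

No


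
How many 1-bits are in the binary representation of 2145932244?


0b1111111111010000101001111010100 has 19 set bits

19


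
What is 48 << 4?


0b110000 << 4 = 0b1100000000 = 768

768


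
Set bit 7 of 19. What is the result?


19 | (1 << 7) = 19 | 128 = 147

147


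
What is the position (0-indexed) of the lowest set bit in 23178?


0b101101010001010. Lowest set bit at position 1

1


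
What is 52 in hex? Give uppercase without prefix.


52 = 34 hex

34


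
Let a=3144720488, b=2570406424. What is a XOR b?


3144720488 ^ 2570406424 = 575007344

575007344


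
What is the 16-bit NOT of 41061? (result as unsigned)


~0b1010000001100101 = 0b101111110011010 = 24474 (16-bit unsigned)

24474


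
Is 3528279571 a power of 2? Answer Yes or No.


0b11010010010011010100011000010011. Multiple bits set => No

No


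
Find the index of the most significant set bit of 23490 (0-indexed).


0b101101111000010. Highest set bit at position 14

14


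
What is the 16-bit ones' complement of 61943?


61943 ^ 65535 = 3592

3592


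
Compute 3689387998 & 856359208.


0b11011011111001111001011111011110 & 0b110011000010110000000100101000 = 0b10011000000110000000100001000 = 318963976

318963976


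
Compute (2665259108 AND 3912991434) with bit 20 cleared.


Step 1: 2665259108 & 3912991434 = 2283307072
Step 2: 2283307072 & ~(1 << 20) = 2282258496

2282258496


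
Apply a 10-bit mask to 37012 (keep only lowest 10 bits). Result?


37012 & 1023 = 148

148


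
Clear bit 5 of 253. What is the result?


253 & ~(1 << 5) = 221

221


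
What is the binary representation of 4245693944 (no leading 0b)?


4245693944 = 11111101000100000010010111111000 in binary

11111101000100000010010111111000


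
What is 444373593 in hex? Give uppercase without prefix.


444373593 = 1A7C9A59 hex

1A7C9A59


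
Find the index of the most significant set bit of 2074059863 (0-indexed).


0b1111011100111111010010001010111. Highest set bit at position 30

30


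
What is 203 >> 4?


0b11001011 >> 4 = 0b1100 = 12

12


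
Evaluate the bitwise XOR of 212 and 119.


0b11010100 ^ 0b1110111 = 0b10100011 = 163

163


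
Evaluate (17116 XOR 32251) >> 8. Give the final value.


Step 1: 17116 ^ 32251 = 16167
Step 2: 16167 >> 8 = 63

63


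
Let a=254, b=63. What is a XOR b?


254 ^ 63 = 193

193


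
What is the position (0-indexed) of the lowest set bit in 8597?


0b10000110010101. Lowest set bit at position 0

0


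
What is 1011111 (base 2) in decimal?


1011111 in decimal = 95

95


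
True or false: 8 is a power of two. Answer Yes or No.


0b1000. Only one bit set => Yes

Yes


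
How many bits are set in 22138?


0b101011001111010 has 9 set bits

9


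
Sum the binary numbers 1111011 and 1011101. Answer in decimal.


1111011 + 1011101 = 11011000 = 216

216


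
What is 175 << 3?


0b10101111 << 3 = 0b10101111000 = 1400

1400


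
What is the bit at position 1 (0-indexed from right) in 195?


0b11000011, position 1 = 1

1


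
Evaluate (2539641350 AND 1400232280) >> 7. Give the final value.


Step 1: 2539641350 & 1400232280 = 324392960
Step 2: 324392960 >> 7 = 2534320

2534320


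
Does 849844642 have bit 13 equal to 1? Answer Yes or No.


0b110010101001111001100110100010, bit 13 = 0. No

No


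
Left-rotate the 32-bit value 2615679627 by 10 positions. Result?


Rotate 0b10011011111010000001101010001011 left by 10 (32-bit) = 0b10100000011010100010111001101111 = 2691313263

2691313263


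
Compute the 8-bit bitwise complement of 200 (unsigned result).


~0b11001000 = 0b110111 = 55 (8-bit unsigned)

55


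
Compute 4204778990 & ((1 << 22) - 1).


4204778990 & 4194303 = 2086382

2086382


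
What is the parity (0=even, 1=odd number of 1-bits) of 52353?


0b1100110010000001 has 6 ones => parity 0

0


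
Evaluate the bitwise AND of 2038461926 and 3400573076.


0b1111001100000000111010111100110 & 0b11001010101100001010000010010100 = 0b1001000100000000010000010000100 = 1216356484

1216356484


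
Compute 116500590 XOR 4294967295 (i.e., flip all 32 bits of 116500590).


116500590 ^ 4294967295 = 4178466705

4178466705


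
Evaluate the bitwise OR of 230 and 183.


0b11100110 | 0b10110111 = 0b11110111 = 247

247


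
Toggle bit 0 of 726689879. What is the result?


726689879 ^ (1 << 0) = 726689879 ^ 1 = 726689878

726689878


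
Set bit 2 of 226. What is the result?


226 | (1 << 2) = 226 | 4 = 230

230


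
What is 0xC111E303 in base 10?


C111E303 hex = 3239174915 decimal

3239174915


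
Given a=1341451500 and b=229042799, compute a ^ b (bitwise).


1341451500 ^ 229042799 = 1112671875

1112671875


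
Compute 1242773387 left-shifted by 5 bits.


0b1001010000100110011011110001011 << 5 = 0b100101000010011001101111000101100000 = 39768748384

39768748384


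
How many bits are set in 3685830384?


0b11011011101100010100111011110000 has 18 set bits

18


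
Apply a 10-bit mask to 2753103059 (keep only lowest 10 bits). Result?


2753103059 & 1023 = 211

211


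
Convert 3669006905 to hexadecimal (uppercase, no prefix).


3669006905 = DAB09A39 hex

DAB09A39


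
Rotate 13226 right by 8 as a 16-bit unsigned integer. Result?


Rotate 0b11001110101010 right by 8 (16-bit) = 0b1010101000110011 = 43571

43571


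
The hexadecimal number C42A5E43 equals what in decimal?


C42A5E43 hex = 3291110979 decimal

3291110979


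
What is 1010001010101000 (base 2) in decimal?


1010001010101000 in decimal = 41640

41640


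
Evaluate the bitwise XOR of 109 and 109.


0b1101101 ^ 0b1101101 = 0b0 = 0

0


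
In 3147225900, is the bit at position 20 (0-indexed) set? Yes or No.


0b10111011100101101101101100101100, bit 20 = 1. Yes

Yes


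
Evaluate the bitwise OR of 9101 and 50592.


0b10001110001101 | 0b1100010110100000 = 0b1110011110101101 = 59309

59309


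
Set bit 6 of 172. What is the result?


172 | (1 << 6) = 172 | 64 = 236

236


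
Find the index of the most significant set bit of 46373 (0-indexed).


0b1011010100100101. Highest set bit at position 15

15


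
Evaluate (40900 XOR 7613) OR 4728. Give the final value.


Step 1: 40900 ^ 7613 = 33401
Step 2: 33401 | 4728 = 37497

37497


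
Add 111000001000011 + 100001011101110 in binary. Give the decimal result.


111000001000011 + 100001011101110 = 1011001100110001 = 45873

45873


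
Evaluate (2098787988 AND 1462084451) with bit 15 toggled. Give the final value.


Step 1: 2098787988 & 1462084451 = 1426104832
Step 2: 1426104832 ^ (1 << 15) = 1426104832 ^ 32768 = 1426072064

1426072064


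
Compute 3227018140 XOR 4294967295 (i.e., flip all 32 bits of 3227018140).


3227018140 ^ 4294967295 = 1067949155

1067949155


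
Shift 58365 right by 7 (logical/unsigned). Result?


0b1110001111111101 >> 7 = 0b111000111 = 455

455


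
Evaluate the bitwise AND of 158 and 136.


0b10011110 & 0b10001000 = 0b10001000 = 136

136


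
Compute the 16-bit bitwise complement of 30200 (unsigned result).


~0b111010111111000 = 0b1000101000000111 = 35335 (16-bit unsigned)

35335


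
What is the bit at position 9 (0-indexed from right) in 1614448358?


0b1100000001110101000011011100110, position 9 = 1

1


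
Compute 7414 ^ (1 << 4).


7414 ^ (1 << 4) = 7414 ^ 16 = 7398

7398


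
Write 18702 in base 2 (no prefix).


18702 = 100100100001110 in binary

100100100001110


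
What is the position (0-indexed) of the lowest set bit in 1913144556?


0b1110010000010000100010011101100. Lowest set bit at position 2

2


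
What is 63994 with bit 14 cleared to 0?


63994 & ~(1 << 14) = 47610

47610


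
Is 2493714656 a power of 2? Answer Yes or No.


0b10010100101000110001000011100000. Multiple bits set => No

No


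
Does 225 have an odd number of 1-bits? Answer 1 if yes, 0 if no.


0b11100001 has 4 ones => parity 0

0


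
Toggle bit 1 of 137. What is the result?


137 ^ (1 << 1) = 137 ^ 2 = 139

139


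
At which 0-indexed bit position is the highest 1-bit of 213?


0b11010101. Highest set bit at position 7

7


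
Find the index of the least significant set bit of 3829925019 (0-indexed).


0b11100100010010000000010010011011. Lowest set bit at position 0

0


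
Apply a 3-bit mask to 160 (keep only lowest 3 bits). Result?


160 & 7 = 0

0


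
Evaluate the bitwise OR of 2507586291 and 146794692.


0b10010101011101101011101011110011 | 0b1000101111111110100011000100 = 0b10011101111111111111101011110111 = 2650798839

2650798839


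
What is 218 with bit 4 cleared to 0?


218 & ~(1 << 4) = 202

202


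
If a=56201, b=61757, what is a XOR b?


56201 ^ 61757 = 10932

10932


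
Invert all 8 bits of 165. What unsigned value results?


165 ^ 255 = 90

90


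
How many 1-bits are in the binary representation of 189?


0b10111101 has 6 set bits

6


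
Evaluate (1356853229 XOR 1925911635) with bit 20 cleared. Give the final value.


Step 1: 1356853229 ^ 1925911635 = 571800510
Step 2: 571800510 & ~(1 << 20) = 570751934

570751934


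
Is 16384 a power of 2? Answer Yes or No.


0b100000000000000. Only one bit set => Yes

Yes


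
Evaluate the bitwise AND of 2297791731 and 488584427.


0b10001000111101011000010011110011 & 0b11101000111110011010011101011 = 0b1000000101010000010011100011 = 135595235

135595235


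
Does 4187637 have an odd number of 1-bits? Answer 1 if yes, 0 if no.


0b1111111110010111110101 has 17 ones => parity 1

1


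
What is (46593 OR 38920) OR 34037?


Step 1: 46593 | 38920 = 48649
Step 2: 48649 | 34037 = 48893

48893


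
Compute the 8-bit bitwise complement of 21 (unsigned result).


~0b10101 = 0b11101010 = 234 (8-bit unsigned)

234


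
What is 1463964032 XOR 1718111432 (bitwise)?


0b1010111010000100101000110000000 ^ 0b1100110011010000100110011001000 = 0b110001001010100001110101001000 = 824843592

824843592


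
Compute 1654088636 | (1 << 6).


1654088636 | (1 << 6) = 1654088636 | 64 = 1654088700

1654088700


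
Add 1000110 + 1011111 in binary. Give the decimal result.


1000110 + 1011111 = 10100101 = 165

165


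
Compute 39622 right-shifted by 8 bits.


0b1001101011000110 >> 8 = 0b10011010 = 154

154


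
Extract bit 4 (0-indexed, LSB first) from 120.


0b1111000, position 4 = 1

1


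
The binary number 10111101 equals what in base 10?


10111101 in decimal = 189

189


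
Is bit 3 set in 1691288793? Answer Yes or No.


0b1100100110011110000010011011001, bit 3 = 1. Yes

Yes


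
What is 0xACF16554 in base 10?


ACF16554 hex = 2901501268 decimal

2901501268


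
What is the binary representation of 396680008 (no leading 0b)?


396680008 = 10111101001001101101101001000 in binary

10111101001001101101101001000


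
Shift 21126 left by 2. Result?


0b101001010000110 << 2 = 0b10100101000011000 = 84504

84504


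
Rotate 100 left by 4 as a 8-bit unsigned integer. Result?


Rotate 0b1100100 left by 4 (8-bit) = 0b1000110 = 70

70


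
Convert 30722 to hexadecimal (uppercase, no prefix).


30722 = 7802 hex

7802


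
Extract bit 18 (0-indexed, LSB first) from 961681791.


0b111001010100100001100101111111, position 18 = 0

0


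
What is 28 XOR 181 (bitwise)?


0b11100 ^ 0b10110101 = 0b10101001 = 169

169


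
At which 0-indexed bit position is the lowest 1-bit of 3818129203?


0b11100011100101000000011100110011. Lowest set bit at position 0

0


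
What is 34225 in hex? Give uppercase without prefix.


34225 = 85B1 hex

85B1


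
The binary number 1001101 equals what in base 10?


1001101 in decimal = 77

77


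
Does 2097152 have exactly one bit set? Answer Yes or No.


0b1000000000000000000000. Only one bit set => Yes

Yes


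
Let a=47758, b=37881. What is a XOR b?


47758 ^ 37881 = 10615

10615


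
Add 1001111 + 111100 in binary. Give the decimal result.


1001111 + 111100 = 10001011 = 139

139


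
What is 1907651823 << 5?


0b1110001101101000111010011101111 << 5 = 0b111000110110100011101001110111100000 = 61044858336

61044858336


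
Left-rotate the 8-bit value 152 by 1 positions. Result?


Rotate 0b10011000 left by 1 (8-bit) = 0b110001 = 49

49


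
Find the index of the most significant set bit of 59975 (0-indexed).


0b1110101001000111. Highest set bit at position 15

15


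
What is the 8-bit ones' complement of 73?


73 ^ 255 = 182

182


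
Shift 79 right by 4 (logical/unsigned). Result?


0b1001111 >> 4 = 0b100 = 4

4


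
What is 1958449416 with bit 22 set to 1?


1958449416 | (1 << 22) = 1958449416 | 4194304 = 1962643720

1962643720


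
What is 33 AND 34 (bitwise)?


0b100001 & 0b100010 = 0b100000 = 32

32


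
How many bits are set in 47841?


0b1011101011100001 has 9 set bits

9


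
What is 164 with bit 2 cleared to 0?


164 & ~(1 << 2) = 160

160


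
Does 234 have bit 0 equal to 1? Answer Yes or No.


0b11101010, bit 0 = 0. No

No


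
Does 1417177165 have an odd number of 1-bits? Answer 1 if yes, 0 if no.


0b1010100011110000110100001001101 has 14 ones => parity 0

0


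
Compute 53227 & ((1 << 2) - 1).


53227 & 3 = 3

3


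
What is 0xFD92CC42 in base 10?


FD92CC42 hex = 4254256194 decimal

4254256194


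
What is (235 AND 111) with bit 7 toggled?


Step 1: 235 & 111 = 107
Step 2: 107 ^ (1 << 7) = 107 ^ 128 = 235

235


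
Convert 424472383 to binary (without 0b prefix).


424472383 = 11001010011001110111100111111 in binary

11001010011001110111100111111


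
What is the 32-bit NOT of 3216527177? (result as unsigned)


~0b10111111101110000100111101001001 = 0b1000000010001111011000010110110 = 1078440118 (32-bit unsigned)

1078440118


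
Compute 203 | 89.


0b11001011 | 0b1011001 = 0b11011011 = 219

219


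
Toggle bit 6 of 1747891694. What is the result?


1747891694 ^ (1 << 6) = 1747891694 ^ 64 = 1747891630

1747891630


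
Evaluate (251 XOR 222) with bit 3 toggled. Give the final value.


Step 1: 251 ^ 222 = 37
Step 2: 37 ^ (1 << 3) = 37 ^ 8 = 45

45


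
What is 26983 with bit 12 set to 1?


26983 | (1 << 12) = 26983 | 4096 = 31079

31079


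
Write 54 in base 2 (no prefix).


54 = 110110 in binary

110110


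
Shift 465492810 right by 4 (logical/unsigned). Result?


0b11011101111101101101101001010 >> 4 = 0b1101110111110110110110100 = 29093300

29093300


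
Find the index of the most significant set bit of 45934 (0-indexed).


0b1011001101101110. Highest set bit at position 15

15


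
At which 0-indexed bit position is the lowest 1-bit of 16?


0b10000. Lowest set bit at position 4

4


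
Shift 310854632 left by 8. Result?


0b10010100001110100001111101000 << 8 = 0b1001010000111010000111110100000000000 = 79578785792

79578785792


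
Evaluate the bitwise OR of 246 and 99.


0b11110110 | 0b1100011 = 0b11110111 = 247

247


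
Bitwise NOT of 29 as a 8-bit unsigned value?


~0b11101 = 0b11100010 = 226 (8-bit unsigned)

226


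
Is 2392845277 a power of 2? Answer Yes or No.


0b10001110100111111110101111011101. Multiple bits set => No

No


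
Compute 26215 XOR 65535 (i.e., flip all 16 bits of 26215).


26215 ^ 65535 = 39320

39320


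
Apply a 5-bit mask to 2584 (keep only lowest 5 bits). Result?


2584 & 31 = 24

24


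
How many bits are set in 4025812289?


0b11101111111101010000010101000001 has 17 set bits

17


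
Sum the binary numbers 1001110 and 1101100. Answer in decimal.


1001110 + 1101100 = 10111010 = 186

186


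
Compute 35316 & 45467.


0b1000100111110100 & 0b1011000110011011 = 0b1000000110010000 = 33168

33168


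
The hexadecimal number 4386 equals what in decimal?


4386 hex = 17286 decimal

17286


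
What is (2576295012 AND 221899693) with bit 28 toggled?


Step 1: 2576295012 & 221899693 = 151592996
Step 2: 151592996 ^ (1 << 28) = 151592996 ^ 268435456 = 420028452

420028452


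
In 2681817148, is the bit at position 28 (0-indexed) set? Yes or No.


0b10011111110110010100100000111100, bit 28 = 1. Yes

Yes


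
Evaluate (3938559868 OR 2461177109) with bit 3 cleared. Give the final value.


Step 1: 3938559868 | 2461177109 = 4210276221
Step 2: 4210276221 & ~(1 << 3) = 4210276213

4210276213


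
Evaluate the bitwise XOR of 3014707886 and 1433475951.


0b10110011101100001100101010101110 ^ 0b1010101011100010001101101101111 = 0b11100110110000011101000111000001 = 3871461825

3871461825


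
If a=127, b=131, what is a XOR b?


127 ^ 131 = 252

252


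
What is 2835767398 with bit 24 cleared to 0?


2835767398 & ~(1 << 24) = 2818990182

2818990182


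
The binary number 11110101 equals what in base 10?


11110101 in decimal = 245

245


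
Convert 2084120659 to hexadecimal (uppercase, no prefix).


2084120659 = 7C392853 hex

7C392853


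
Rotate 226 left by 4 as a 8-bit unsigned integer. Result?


Rotate 0b11100010 left by 4 (8-bit) = 0b101110 = 46

46


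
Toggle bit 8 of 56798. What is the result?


56798 ^ (1 << 8) = 56798 ^ 256 = 56542

56542


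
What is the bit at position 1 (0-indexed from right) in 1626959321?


0b1100000111110010110110111011001, position 1 = 0

0


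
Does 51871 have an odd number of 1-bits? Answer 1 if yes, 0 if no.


0b1100101010011111 has 10 ones => parity 0

0


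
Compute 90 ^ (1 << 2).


90 ^ (1 << 2) = 90 ^ 4 = 94

94


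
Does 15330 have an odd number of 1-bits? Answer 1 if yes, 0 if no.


0b11101111100010 has 9 ones => parity 1

1


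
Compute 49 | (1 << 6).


49 | (1 << 6) = 49 | 64 = 113

113


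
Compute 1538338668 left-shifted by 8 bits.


0b1011011101100010010111101101100 << 8 = 0b101101110110001001011110110110000000000 = 393814699008

393814699008


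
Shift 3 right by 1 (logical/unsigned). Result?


0b11 >> 1 = 0b1 = 1

1


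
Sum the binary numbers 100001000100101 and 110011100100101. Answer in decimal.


100001000100101 + 110011100100101 = 1010100101001010 = 43338

43338


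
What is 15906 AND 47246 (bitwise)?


0b11111000100010 & 0b1011100010001110 = 0b11100000000010 = 14338

14338


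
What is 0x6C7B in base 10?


6C7B hex = 27771 decimal

27771


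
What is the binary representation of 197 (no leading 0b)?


197 = 11000101 in binary

11000101


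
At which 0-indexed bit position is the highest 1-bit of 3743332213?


0b11011111000111101011011101110101. Highest set bit at position 31

31


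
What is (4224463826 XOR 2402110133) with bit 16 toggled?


Step 1: 4224463826 ^ 2402110133 = 1960933735
Step 2: 1960933735 ^ (1 << 16) = 1960933735 ^ 65536 = 1960868199

1960868199


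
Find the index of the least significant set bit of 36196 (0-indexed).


0b1000110101100100. Lowest set bit at position 2

2


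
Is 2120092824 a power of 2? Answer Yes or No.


0b1111110010111100000110010011000. Multiple bits set => No

No


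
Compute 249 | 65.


0b11111001 | 0b1000001 = 0b11111001 = 249

249


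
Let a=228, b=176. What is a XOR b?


228 ^ 176 = 84

84


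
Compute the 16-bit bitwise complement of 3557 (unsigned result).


~0b110111100101 = 0b1111001000011010 = 61978 (16-bit unsigned)

61978


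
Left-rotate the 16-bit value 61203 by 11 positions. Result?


Rotate 0b1110111100010011 left by 11 (16-bit) = 0b1001111101111000 = 40824

40824


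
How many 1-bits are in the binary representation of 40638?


0b1001111010111110 has 11 set bits

11


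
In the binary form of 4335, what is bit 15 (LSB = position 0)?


0b1000011101111, position 15 = 0

0


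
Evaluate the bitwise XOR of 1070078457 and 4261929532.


0b111111110010000001100111111001 ^ 0b11111110000001111110001000111100 = 0b11000001110011111111101111000101 = 3251633093

3251633093


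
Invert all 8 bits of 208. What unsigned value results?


208 ^ 255 = 47

47


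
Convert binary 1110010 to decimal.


1110010 in decimal = 114

114


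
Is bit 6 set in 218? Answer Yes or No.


0b11011010, bit 6 = 1. Yes

Yes


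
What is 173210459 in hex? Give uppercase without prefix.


173210459 = A52FB5B hex

A52FB5B


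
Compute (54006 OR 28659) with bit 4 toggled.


Step 1: 54006 | 28659 = 65527
Step 2: 65527 ^ (1 << 4) = 65527 ^ 16 = 65511

65511


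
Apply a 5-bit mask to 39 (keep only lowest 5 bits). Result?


39 & 31 = 7

7


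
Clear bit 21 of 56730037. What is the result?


56730037 & ~(1 << 21) = 54632885

54632885


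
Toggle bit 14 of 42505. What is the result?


42505 ^ (1 << 14) = 42505 ^ 16384 = 58889

58889


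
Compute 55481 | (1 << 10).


55481 | (1 << 10) = 55481 | 1024 = 56505

56505


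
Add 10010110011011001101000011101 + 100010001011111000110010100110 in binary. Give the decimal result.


10010110011011001101000011101 + 100010001011111000110010100110 = 110100111111010010011011000011 = 889005763

889005763


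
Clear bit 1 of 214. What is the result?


214 & ~(1 << 1) = 212

212


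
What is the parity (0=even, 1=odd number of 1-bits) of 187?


0b10111011 has 6 ones => parity 0

0


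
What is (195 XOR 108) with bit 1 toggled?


Step 1: 195 ^ 108 = 175
Step 2: 175 ^ (1 << 1) = 175 ^ 2 = 173

173


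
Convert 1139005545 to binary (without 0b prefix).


1139005545 = 1000011111000111101100001101001 in binary

1000011111000111101100001101001


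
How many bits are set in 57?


0b111001 has 4 set bits

4


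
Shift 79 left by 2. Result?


0b1001111 << 2 = 0b100111100 = 316

316


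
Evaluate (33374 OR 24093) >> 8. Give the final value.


Step 1: 33374 | 24093 = 56927
Step 2: 56927 >> 8 = 222

222


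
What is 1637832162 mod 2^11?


1637832162 & 2047 = 1506

1506


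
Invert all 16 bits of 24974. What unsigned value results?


24974 ^ 65535 = 40561

40561


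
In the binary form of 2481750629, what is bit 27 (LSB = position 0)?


0b10010011111011001000001001100101, position 27 = 0

0


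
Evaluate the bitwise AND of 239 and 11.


0b11101111 & 0b1011 = 0b1011 = 11

11


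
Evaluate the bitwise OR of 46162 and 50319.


0b1011010001010010 | 0b1100010010001111 = 0b1111010011011111 = 62687

62687


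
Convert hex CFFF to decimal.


CFFF hex = 53247 decimal

53247


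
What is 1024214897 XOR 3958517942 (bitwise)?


0b111101000011000100011101110001 ^ 0b11101011111100100011000010110110 = 0b11010110111111100111011111000111 = 3607001031

3607001031


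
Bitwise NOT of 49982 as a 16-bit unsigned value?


~0b1100001100111110 = 0b11110011000001 = 15553 (16-bit unsigned)

15553


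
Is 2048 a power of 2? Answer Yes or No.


0b100000000000. Only one bit set => Yes

Yes


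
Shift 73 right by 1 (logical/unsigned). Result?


0b1001001 >> 1 = 0b100100 = 36

36


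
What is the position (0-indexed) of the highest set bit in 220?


0b11011100. Highest set bit at position 7

7


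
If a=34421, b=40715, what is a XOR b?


34421 ^ 40715 = 6526

6526


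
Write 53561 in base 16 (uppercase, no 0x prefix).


53561 = D139 hex

D139


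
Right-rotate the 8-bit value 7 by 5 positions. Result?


Rotate 0b111 right by 5 (8-bit) = 0b111000 = 56

56


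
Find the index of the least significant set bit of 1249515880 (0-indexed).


0b1001010011110100001100101101000. Lowest set bit at position 3

3


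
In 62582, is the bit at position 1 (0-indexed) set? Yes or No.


0b1111010001110110, bit 1 = 1. Yes

Yes


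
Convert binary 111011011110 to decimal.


111011011110 in decimal = 3806

3806


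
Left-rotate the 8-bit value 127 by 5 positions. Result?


Rotate 0b1111111 left by 5 (8-bit) = 0b11101111 = 239

239


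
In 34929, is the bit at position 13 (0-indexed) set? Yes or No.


0b1000100001110001, bit 13 = 0. No

No


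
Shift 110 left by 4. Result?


0b1101110 << 4 = 0b11011100000 = 1760

1760


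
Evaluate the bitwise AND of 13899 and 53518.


0b11011001001011 & 0b1101000100001110 = 0b1000000001010 = 4106

4106


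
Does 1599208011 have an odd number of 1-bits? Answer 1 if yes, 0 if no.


0b1011111010100011111101001001011 has 19 ones => parity 1

1


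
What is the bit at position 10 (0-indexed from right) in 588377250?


0b100011000100011110110010100010, position 10 = 1

1
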